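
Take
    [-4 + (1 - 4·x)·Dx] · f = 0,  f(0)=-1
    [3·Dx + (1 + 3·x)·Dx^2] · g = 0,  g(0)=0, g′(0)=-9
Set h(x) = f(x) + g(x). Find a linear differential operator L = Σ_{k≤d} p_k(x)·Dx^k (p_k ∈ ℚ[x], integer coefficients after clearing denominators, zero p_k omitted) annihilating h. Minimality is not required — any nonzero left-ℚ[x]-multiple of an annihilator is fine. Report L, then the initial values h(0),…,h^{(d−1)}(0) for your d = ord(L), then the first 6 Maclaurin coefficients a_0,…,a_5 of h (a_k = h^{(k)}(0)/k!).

f: a_k = -1, -4, -16, -64, -256, -1024, …
g: a_k = 0, -9, 27/2, -27, 243/4, -729/5, …
L₀ := lclm(L_f,L_g); ord L₀ ≤ 1+2.
L = (432 + 288·x)·Dx + (78 + 720·x + 576·x^2)·Dx^2 + (-11 - x + 144·x^2 + 144·x^3)·Dx^3  (order 3).
h: a_k = -1, -13, -5/2, -91, -781/4, -5849/5, …
ICs: h(0) = -1, h′(0) = -13, h′′(0) = -5.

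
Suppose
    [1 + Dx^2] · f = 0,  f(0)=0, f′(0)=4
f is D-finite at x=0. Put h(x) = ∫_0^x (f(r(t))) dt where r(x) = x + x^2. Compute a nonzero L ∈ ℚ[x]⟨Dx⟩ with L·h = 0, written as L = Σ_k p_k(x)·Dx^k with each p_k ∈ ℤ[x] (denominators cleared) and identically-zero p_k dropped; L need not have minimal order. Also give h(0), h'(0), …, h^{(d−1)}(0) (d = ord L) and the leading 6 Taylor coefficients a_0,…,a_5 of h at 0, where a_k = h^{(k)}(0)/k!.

f: a_k = 0, 4, 0, -2/3, 0, 1/30, …
Change of var in L_f (x↦r) gives L₀.
Integrate: L := L₀·Dx.
L = (1 + 6·x + 12·x^2 + 8·x^3)·Dx - 2·Dx^2 + (1 + 2·x)·Dx^3  (order 3).
h: a_k = 0, 0, 2, 4/3, -1/6, -2/5, …
ICs: h(0) = 0, h′(0) = 0, h′′(0) = 4.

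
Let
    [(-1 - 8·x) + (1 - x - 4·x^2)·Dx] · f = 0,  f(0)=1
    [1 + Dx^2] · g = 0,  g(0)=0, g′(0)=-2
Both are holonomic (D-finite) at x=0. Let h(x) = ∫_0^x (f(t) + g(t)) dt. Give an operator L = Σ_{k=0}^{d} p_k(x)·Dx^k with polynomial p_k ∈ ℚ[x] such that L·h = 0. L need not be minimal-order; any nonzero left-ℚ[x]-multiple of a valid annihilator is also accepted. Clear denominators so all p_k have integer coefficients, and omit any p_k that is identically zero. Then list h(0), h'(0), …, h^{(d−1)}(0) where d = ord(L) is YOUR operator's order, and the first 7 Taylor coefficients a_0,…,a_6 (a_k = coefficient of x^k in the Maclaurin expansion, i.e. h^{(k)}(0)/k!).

L = (55 + 486·x + 553·x^2 + 1488·x^3 + 80·x^4 + 128·x^5)·Dx + (-11 - 11·x - 23·x^2 + 169·x^3 + 348·x^4 + 48·x^5 + 64·x^6)·Dx^2 + (55 + 486·x + 553·x^2 + 1488·x^3 + 80·x^4 + 128·x^5)·Dx^3 + (-11 - 11·x - 23·x^2 + 169·x^3 + 348·x^4 + 48·x^5 + 64·x^6)·Dx^4  (order 4).
h: a_k = 0, 1, -1/2, 5/3, 7/3, 29/5, 3899/360, …
ICs: h(0) = 0, h′(0) = 1, h′′(0) = -1, h′′′(0) = 10.

f: a_k = 1, 1, 5, 9, 29, 65, 181, …
g: a_k = 0, -2, 0, 1/3, 0, -1/60, 0, …
Weyl lclm of L_f,L_g ⇒ L₀ (ord ≤ 3).
Integrate: L := L₀·Dx.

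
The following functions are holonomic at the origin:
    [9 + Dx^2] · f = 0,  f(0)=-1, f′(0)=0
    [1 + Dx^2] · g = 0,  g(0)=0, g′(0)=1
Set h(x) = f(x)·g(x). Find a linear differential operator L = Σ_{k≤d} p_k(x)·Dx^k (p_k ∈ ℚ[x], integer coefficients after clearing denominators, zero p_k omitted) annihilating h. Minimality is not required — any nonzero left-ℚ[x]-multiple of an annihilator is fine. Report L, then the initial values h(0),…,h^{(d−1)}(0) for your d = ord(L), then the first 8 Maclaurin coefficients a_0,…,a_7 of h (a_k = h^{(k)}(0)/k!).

f: a_k = -1, 0, 9/2, 0, -27/8, 0, 81/80, 0, …
g: a_k = 0, 1, 0, -1/6, 0, 1/120, 0, -1/5040, …
f·g: L₀ = L_f ⊗_s L_g, ord ≤ 2·2.
L = 64 + 20·Dx^2 + Dx^4  (order 4).
h: a_k = 0, -1, 0, 14/3, 0, -62/15, 0, 508/315, …
ICs: h(0) = 0, h′(0) = -1, h′′(0) = 0, h′′′(0) = 28.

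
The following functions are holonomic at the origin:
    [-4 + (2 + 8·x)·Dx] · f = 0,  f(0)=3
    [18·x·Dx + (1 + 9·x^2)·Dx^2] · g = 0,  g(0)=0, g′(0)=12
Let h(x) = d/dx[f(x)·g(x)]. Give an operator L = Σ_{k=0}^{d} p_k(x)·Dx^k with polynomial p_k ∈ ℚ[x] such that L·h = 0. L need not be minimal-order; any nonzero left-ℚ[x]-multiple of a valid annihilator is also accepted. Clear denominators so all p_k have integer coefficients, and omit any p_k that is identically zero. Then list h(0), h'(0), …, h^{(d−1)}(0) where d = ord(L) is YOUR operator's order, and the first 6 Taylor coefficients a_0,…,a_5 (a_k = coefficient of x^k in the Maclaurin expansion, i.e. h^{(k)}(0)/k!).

f: a_k = 3, 6, -6, 12, -30, 84, …
g: a_k = 0, 12, 0, -36, 0, 972/5, …
h₀=f·g: eliminate ⇒ L₀, order ≤ 1·2.
Differentiate: ansatz ord ≤ ord L₀ ⇒ L.
L = (2 + 120·x + 150·x^2 - 648·x^3 - 324·x^4) + (7 + 70·x + 279·x^2 - 42·x^3 - 2268·x^4 - 1296·x^5)·Dx + (1 + 5·x - 2·x^2 - 27·x^3 - 147·x^4 - 648·x^5 - 432·x^6)·Dx^2  (order 2).
h: a_k = 36, 144, -540, -288, 2196, 52272/5, …
ICs: h(0) = 36, h′(0) = 144.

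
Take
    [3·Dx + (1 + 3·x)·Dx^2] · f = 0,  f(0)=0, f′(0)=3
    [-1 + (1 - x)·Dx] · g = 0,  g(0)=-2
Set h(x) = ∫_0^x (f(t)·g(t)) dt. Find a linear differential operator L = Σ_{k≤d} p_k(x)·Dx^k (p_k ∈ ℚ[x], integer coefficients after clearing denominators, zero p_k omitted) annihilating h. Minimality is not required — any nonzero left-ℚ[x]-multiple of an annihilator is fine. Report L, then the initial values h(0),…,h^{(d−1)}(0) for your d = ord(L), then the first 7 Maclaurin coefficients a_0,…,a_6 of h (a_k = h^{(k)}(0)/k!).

f: a_k = 0, 3, -9/2, 9, -81/4, 243/5, -243/2, …
g: a_k = -2, -2, -2, -2, -2, -2, -2, …
f·g: L₀ = L_f ⊗_s L_g, ord ≤ 2·1.
Integrate: L := L₀·Dx.
L = 3·Dx + (-1 + 9·x)·Dx^2 + (-1 - 2·x + 3·x^2)·Dx^3  (order 3).
h: a_k = 0, 0, -3, 1, -15/4, 51/10, -239/20, …
ICs: h(0) = 0, h′(0) = 0, h′′(0) = -6.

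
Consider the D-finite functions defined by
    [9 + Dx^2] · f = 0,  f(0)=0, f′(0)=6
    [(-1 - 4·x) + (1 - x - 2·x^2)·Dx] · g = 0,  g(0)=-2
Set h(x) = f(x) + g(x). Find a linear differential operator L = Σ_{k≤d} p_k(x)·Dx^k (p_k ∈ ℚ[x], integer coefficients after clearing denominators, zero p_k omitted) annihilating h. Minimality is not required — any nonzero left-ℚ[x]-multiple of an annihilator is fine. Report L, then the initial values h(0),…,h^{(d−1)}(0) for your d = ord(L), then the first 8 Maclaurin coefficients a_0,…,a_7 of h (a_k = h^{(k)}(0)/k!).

f: a_k = 0, 6, 0, -9, 0, 81/20, 0, -243/280, …
g: a_k = -2, -2, -6, -10, -22, -42, -86, -170, …
f+g: L₀ = lclm(L_f,L_g), ord ≤ 2+1.
L = (-117 - 486·x - 135·x^2 - 360·x^3 - 540·x^4 - 432·x^5) + (45 - 63·x - 81·x^2 + 153·x^3 + 18·x^4 - 324·x^5 - 216·x^6)·Dx + (-13 - 54·x - 15·x^2 - 40·x^3 - 60·x^4 - 48·x^5)·Dx^2 + (5 - 7·x - 9·x^2 + 17·x^3 + 2·x^4 - 36·x^5 - 24·x^6)·Dx^3  (order 3).
h: a_k = -2, 4, -6, -19, -22, -759/20, -86, -47843/280, …
ICs: h(0) = -2, h′(0) = 4, h′′(0) = -12.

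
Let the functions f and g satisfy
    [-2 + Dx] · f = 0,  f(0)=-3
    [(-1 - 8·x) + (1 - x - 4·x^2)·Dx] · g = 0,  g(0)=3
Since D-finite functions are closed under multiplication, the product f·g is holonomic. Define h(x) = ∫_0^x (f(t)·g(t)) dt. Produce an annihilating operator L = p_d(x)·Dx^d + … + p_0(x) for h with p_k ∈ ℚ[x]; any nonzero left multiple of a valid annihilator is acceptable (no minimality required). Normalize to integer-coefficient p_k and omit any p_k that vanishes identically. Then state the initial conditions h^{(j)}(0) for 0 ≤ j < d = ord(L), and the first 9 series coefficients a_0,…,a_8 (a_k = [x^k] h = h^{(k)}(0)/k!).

f: a_k = -3, -6, -6, -4, -2, -4/5, -4/15, -8/105, -2/105, …
g: a_k = 3, 3, 15, 27, 87, 195, 543, 1323, 3495, …
h₀=f·g: eliminate ⇒ L₀, order ≤ 1·1.
∫: right-multiply L₀ by Dx.
L = (3 + 6·x - 8·x^2)·Dx + (-1 + x + 4·x^2)·Dx^2  (order 2).
h: a_k = 0, -9, -27/2, -27, -201/4, -531/5, -2229/10, -2473/5, -308421/280, …
ICs: h(0) = 0, h′(0) = -9.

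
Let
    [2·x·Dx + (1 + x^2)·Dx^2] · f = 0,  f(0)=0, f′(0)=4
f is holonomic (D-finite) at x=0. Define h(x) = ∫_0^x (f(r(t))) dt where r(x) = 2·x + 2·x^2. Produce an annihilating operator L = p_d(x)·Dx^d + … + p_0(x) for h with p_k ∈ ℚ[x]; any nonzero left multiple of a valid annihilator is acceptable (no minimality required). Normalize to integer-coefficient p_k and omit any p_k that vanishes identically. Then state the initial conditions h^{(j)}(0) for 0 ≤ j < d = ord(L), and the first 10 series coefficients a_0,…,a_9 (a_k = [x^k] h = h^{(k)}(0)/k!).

L = (-2 + 8·x + 32·x^2 + 48·x^3 + 24·x^4)·Dx^2 + (1 + 2·x + 4·x^2 + 16·x^3 + 20·x^4 + 8·x^5)·Dx^3  (order 3).
h: a_k = 0, 0, 4, 8/3, -8/3, -32/5, -16/15, 352/21, 160/7, -256/9, …
ICs: h(0) = 0, h′(0) = 0, h′′(0) = 8.

f: a_k = 0, 4, 0, -4/3, 0, 4/5, 0, -4/7, 0, 4/9, …
Change of var in L_f (x↦r) gives L₀.
h=∫h₀ ⇒ L = L₀·Dx.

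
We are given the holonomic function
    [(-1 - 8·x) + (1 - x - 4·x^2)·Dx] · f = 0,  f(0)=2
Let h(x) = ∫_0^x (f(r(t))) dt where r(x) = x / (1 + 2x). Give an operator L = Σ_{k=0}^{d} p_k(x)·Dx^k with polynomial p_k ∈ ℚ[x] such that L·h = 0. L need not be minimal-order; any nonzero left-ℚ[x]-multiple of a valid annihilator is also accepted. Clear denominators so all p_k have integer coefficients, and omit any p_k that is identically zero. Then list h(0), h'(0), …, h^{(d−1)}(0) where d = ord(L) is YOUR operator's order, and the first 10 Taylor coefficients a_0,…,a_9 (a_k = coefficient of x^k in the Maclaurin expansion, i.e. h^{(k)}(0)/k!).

L = (1 + 10·x)·Dx + (-1 - 5·x - 4·x^2 + 4·x^3)·Dx^2  (order 2).
h: a_k = 0, 2, 1, 2, -7/2, 54/5, -95/3, 678/7, -1207/4, 2866/3, …
ICs: h(0) = 0, h′(0) = 2.

f: a_k = 2, 2, 10, 18, 58, 130, 362, 882, 2330, 5858, …
Change of var in L_f (x↦r) gives L₀.
h=∫₀ˣh₀: take L = L₀·Dx.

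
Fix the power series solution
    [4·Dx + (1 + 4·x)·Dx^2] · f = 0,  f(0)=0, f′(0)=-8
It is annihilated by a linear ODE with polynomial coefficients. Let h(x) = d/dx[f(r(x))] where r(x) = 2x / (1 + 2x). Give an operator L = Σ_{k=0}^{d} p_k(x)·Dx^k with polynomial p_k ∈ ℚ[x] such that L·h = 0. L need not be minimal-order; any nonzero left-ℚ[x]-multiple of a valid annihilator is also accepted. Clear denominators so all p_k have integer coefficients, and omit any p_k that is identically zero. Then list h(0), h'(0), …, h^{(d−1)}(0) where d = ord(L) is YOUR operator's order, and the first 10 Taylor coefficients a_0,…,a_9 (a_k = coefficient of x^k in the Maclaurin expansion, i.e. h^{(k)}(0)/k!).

L = (12 + 40·x) + (1 + 12·x + 20·x^2)·Dx  (order 1).
h: a_k = -16, 192, -1984, 19968, -199936, 1999872, -19999744, 199999488, -1999998976, 19999997952, …
ICs: h(0) = -16.

f: a_k = 0, -8, 16, -128/3, 128, -2048/5, 4096/3, -32768/7, 16384, -524288/9, …
Change of var in L_f (x↦r) gives L₀.
h=h₀': d/dx-closure on L₀ ⇒ L.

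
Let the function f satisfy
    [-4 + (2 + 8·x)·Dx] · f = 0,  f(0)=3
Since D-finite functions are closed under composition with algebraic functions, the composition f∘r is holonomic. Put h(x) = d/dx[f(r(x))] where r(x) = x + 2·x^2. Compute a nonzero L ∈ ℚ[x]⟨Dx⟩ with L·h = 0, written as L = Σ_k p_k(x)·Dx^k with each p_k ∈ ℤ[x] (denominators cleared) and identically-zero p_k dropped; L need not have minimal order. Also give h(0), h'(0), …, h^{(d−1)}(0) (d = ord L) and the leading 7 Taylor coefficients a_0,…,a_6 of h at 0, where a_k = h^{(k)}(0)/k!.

f: a_k = 3, 6, -6, 12, -30, 84, -252, …
h₀=f(r): pull back L_f along r ⇒ L₀.
Differentiate: ansatz ord ≤ ord L₀ ⇒ L.
L = 2 + (-1 - 8·x - 24·x^2 - 32·x^3)·Dx  (order 1).
h: a_k = 6, 12, -36, 72, -60, -216, 1176, …
ICs: h(0) = 6.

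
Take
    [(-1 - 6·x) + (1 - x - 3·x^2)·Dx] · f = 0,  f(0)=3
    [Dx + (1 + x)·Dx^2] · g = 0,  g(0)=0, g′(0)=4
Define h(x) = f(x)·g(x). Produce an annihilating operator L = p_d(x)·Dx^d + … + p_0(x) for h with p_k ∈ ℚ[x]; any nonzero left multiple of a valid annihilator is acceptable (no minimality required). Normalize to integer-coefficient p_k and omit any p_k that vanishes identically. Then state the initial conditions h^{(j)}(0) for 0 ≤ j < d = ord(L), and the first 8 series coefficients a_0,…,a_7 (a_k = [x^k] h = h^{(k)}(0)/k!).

f: a_k = 3, 3, 12, 21, 57, 120, 291, 651, …
g: a_k = 0, 4, -2, 4/3, -1, 4/5, -2/3, 4/7, …
Sym-product of L_f,L_g gives L₀ (≤ ord 2).
L = (7 + 12·x) + (1 + 15·x + 15·x^2)·Dx + (-1 + 4·x^2 + 3·x^3)·Dx^2  (order 2).
h: a_k = 0, 12, 6, 46, 61, 1007/5, 1912/5, 34591/35, …
ICs: h(0) = 0, h′(0) = 12.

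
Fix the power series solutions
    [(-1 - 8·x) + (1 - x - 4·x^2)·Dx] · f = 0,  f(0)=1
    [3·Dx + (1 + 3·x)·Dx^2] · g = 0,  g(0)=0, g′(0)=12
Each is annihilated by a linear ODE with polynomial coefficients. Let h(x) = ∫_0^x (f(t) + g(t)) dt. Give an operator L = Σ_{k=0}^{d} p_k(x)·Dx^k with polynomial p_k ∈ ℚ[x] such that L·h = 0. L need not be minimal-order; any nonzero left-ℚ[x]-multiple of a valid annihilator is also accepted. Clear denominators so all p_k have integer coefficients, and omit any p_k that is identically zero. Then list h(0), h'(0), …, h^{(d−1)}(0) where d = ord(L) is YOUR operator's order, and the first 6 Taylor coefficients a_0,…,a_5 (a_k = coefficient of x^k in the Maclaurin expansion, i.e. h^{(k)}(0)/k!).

f: a_k = 1, 1, 5, 9, 29, 65, …
g: a_k = 0, 12, -18, 36, -81, 972/5, …
h₀=f+g: left-lcm gives L₀, ord ≤ 3.
h=∫₀ˣh₀: take L = L₀·Dx.
L = (342 + 2178·x + 6624·x^2 + 6336·x^3 + 6912·x^4)·Dx^2 + (36 + 696·x + 4356·x^2 + 10176·x^3 + 12960·x^4 + 11520·x^5)·Dx^3 + (-13 - 101·x - 191·x^2 + 225·x^3 + 1440·x^4 + 2928·x^5 + 2304·x^6)·Dx^4  (order 4).
h: a_k = 0, 1, 13/2, -13/3, 45/4, -52/5, …
ICs: h(0) = 0, h′(0) = 1, h′′(0) = 13, h′′′(0) = -26.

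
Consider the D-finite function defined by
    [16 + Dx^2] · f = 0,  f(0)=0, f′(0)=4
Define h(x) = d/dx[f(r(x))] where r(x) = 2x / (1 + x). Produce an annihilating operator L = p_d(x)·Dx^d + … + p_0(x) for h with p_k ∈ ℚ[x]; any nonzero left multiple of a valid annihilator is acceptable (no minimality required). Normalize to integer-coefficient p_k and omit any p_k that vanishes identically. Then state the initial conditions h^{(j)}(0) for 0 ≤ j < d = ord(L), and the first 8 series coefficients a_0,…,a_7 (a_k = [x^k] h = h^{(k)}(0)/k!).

f: a_k = 0, 4, 0, -32/3, 0, 128/15, 0, -1024/315, …
Substitute x→r, Dx→(1/r')Dx; clear ⇒ L₀.
h=h₀': d/dx-closure on L₀ ⇒ L.
L = (70 + 12·x + 6·x^2) + (6 + 18·x + 18·x^2 + 6·x^3)·Dx + (1 + 4·x + 6·x^2 + 4·x^3 + x^4)·Dx^2  (order 2).
h: a_k = 8, -16, -232, 992, -3464/3, -3120, 758488/45, -1749824/45, …
ICs: h(0) = 8, h′(0) = -16.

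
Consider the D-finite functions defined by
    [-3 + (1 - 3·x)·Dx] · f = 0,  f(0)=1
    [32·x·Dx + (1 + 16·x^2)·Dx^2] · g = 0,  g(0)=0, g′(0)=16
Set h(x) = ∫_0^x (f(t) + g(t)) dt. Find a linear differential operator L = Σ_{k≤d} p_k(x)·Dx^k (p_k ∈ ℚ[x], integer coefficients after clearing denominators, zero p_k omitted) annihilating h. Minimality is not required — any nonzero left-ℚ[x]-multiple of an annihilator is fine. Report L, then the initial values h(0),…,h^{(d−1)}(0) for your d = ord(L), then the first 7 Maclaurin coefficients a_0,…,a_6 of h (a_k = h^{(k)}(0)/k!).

L = (-96 + 1152·x + 4608·x^2)·Dx^2 + (43 - 96·x + 240·x^2 + 4608·x^3)·Dx^3 + (-3 - 7·x - 112·x^3 + 768·x^4)·Dx^4  (order 4).
h: a_k = 0, 1, 19/2, 3, -175/12, 81/5, 5311/30, …
ICs: h(0) = 0, h′(0) = 1, h′′(0) = 19, h′′′(0) = 18.

f: a_k = 1, 3, 9, 27, 81, 243, 729, …
g: a_k = 0, 16, 0, -256/3, 0, 4096/5, 0, …
h₀=f+g: left-lcm gives L₀, ord ≤ 3.
Integrate: L := L₀·Dx.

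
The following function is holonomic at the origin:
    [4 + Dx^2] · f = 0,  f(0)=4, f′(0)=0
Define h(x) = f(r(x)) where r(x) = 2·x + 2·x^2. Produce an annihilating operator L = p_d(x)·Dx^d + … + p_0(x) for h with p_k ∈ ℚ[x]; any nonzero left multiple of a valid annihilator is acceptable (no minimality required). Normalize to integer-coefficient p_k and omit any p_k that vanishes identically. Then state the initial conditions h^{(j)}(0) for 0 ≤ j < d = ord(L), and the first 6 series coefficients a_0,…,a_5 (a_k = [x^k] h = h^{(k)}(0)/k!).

f: a_k = 4, 0, -8, 0, 8/3, 0, …
Change of var in L_f (x↦r) gives L₀.
L = (16 + 96·x + 192·x^2 + 128·x^3) - 2·Dx + (1 + 2·x)·Dx^2  (order 2).
h: a_k = 4, 0, -32, -64, 32/3, 512/3, …
ICs: h(0) = 4, h′(0) = 0.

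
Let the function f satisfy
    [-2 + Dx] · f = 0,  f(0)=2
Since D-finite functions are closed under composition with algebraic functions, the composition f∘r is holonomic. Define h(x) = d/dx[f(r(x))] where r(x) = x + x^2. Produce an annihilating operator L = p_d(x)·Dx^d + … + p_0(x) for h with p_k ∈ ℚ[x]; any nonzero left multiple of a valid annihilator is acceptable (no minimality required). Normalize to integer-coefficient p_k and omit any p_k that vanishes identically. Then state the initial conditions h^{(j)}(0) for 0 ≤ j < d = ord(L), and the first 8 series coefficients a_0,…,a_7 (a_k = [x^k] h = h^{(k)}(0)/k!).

L = (4 + 8·x + 8·x^2) + (-1 - 2·x)·Dx  (order 1).
h: a_k = 4, 16, 32, 160/3, 208/3, 1216/15, 3712/45, 24448/315, …
ICs: h(0) = 4.

f: a_k = 2, 4, 4, 8/3, 4/3, 8/15, 8/45, 16/315, …
L₀ from L_f via x↦r, Dx↦r'^{-1}Dx.
Differentiate: ansatz ord ≤ ord L₀ ⇒ L.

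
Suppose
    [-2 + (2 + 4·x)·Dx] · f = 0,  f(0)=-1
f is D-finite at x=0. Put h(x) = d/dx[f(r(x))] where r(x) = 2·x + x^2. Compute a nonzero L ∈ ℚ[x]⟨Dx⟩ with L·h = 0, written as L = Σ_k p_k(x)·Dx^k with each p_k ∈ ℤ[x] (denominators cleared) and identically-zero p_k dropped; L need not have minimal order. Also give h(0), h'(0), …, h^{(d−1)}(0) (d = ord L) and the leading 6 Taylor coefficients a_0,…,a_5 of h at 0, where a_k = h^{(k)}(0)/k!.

L = -1 + (-1 - 5·x - 6·x^2 - 2·x^3)·Dx  (order 1).
h: a_k = -2, 2, -6, 18, -55, 171, …
ICs: h(0) = -2.

f: a_k = -1, -1, 1/2, -1/2, 5/8, -7/8, …
L₀ from L_f via x↦r, Dx↦r'^{-1}Dx.
Differentiate: ansatz ord ≤ ord L₀ ⇒ L.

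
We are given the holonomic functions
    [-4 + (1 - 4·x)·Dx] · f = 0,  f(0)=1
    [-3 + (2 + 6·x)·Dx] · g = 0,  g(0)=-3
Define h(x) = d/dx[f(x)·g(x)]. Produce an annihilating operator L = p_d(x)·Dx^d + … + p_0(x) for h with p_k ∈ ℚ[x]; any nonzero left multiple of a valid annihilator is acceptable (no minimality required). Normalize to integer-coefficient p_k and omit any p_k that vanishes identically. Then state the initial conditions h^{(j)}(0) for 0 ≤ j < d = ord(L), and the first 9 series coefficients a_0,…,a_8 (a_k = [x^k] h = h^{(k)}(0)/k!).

L = (167 + 792·x + 432·x^2) + (-22 - 2·x + 288·x^2 + 288·x^3)·Dx  (order 1).
h: a_k = -33/2, -501/4, -12267/16, -129633/32, -5210835/256, -49886235/512, -932725311/2048, -8519330265/4096, -613771759395/65536, …
ICs: h(0) = -33/2.

f: a_k = 1, 4, 16, 64, 256, 1024, 4096, 16384, 65536, …
g: a_k = -3, -9/2, 27/8, -81/16, 1215/128, -5103/256, 45927/1024, -216513/2048, 8444007/32768, …
f·g: L₀ = L_f ⊗_s L_g, ord ≤ 1·1.
Derive L from L₀ (diff closure).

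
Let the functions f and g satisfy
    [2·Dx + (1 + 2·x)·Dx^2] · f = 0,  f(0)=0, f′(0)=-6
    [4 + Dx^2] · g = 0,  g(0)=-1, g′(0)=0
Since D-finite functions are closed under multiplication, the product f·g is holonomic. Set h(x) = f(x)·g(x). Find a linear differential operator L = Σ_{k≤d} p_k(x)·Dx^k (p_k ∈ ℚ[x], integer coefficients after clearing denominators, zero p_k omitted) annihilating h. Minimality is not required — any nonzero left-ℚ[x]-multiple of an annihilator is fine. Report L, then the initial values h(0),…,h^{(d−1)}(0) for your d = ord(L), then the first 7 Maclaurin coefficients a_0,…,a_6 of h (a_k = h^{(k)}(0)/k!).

f: a_k = 0, -6, 6, -8, 12, -96/5, 32, …
g: a_k = -1, 0, 2, 0, -2/3, 0, 4/45, …
Product ⇒ symmetric product L₀, ord ≤ 4.
L = (-48 + 192·x + 1216·x^2 + 2048·x^3 + 1024·x^4) + (32 + 320·x + 768·x^2 + 512·x^3)·Dx + (160·x + 672·x^2 + 1024·x^3 + 512·x^4)·Dx^2 + (8 + 80·x + 192·x^2 + 128·x^3)·Dx^3 + (3 + 28·x + 92·x^2 + 128·x^3 + 64·x^4)·Dx^4  (order 4).
h: a_k = 0, 6, -6, -4, 0, 36/5, -12, …
ICs: h(0) = 0, h′(0) = 6, h′′(0) = -12, h′′′(0) = -24.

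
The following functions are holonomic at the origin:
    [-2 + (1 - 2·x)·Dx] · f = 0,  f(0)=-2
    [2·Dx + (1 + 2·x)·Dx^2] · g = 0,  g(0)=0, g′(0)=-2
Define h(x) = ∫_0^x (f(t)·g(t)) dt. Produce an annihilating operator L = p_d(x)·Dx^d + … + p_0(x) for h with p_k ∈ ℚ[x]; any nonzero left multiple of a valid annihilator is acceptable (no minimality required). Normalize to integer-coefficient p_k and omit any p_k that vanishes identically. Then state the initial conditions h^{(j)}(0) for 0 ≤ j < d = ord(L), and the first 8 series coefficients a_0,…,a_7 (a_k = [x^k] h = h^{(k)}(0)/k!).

f: a_k = -2, -4, -8, -16, -32, -64, -128, -256, …
g: a_k = 0, -2, 2, -8/3, 4, -32/5, 32/3, -128/7, …
h₀=f·g: eliminate ⇒ L₀, order ≤ 1·2.
Integrate: L := L₀·Dx.
L = 4·Dx + (2 + 12·x)·Dx^2 + (-1 + 4·x^2)·Dx^3  (order 3).
h: a_k = 0, 0, 2, 4/3, 10/3, 56/15, 376/45, 1184/105, …
ICs: h(0) = 0, h′(0) = 0, h′′(0) = 4.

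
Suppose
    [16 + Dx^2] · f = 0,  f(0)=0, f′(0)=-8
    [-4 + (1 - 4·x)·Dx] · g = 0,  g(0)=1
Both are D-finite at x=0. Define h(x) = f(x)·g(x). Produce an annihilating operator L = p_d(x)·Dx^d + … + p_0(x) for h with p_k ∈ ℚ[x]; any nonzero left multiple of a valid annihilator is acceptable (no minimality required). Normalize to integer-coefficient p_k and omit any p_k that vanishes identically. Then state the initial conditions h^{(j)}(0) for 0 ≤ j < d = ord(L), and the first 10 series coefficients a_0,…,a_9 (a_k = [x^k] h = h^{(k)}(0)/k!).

f: a_k = 0, -8, 0, 64/3, 0, -256/15, 0, 2048/315, 0, -4096/2835, …
g: a_k = 1, 4, 16, 64, 256, 1024, 4096, 16384, 65536, 262144, …
f·g: L₀ = L_f ⊗_s L_g, ord ≤ 2·1.
L = (-16 + 64·x) + 8·Dx + (-1 + 4·x)·Dx^2  (order 2).
h: a_k = 0, -8, -32, -320/3, -1280/3, -25856/15, -103424/15, -8685568/315, -34742272/315, -1250725888/2835, …
ICs: h(0) = 0, h′(0) = -8.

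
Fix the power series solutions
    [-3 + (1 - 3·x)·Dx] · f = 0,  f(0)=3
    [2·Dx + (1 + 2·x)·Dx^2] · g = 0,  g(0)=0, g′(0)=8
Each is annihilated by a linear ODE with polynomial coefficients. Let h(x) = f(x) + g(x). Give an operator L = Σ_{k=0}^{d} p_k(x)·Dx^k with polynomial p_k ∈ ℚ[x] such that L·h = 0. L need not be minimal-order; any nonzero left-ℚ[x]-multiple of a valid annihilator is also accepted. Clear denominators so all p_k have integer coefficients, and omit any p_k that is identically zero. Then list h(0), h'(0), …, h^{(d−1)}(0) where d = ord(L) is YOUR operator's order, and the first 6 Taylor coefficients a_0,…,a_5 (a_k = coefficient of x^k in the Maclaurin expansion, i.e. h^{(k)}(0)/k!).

L = (78 + 36·x)·Dx + (23 + 132·x + 72·x^2)·Dx^2 + (-4 + x + 27·x^2 + 18·x^3)·Dx^3  (order 3).
h: a_k = 3, 17, 19, 275/3, 227, 3773/5, …
ICs: h(0) = 3, h′(0) = 17, h′′(0) = 38.

f: a_k = 3, 9, 27, 81, 243, 729, …
g: a_k = 0, 8, -8, 32/3, -16, 128/5, …
Weyl lclm of L_f,L_g ⇒ L₀ (ord ≤ 3).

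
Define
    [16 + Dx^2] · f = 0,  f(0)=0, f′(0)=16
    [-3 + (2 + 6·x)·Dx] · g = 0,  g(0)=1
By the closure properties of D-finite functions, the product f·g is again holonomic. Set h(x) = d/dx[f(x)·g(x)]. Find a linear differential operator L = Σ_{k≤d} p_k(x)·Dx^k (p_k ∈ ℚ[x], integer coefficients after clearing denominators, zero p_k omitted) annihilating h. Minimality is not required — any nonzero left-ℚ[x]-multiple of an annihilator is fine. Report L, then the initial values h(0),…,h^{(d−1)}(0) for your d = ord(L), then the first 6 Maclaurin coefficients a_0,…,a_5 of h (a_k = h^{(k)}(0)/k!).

L = (9613 + 83712·x + 273024·x^2 + 442368·x^3 + 331776·x^4) + (-444 - 5940·x - 20736·x^2 - 20736·x^3)·Dx + (364 + 3720·x + 14796·x^2 + 27648·x^3 + 20736·x^4)·Dx^2  (order 2).
h: a_k = 16, 48, -182, -148, 3781/24, 20523/40, …
ICs: h(0) = 16, h′(0) = 48.

f: a_k = 0, 16, 0, -128/3, 0, 512/15, …
g: a_k = 1, 3/2, -9/8, 27/16, -405/128, 1701/256, …
Product ⇒ symmetric product L₀, ord ≤ 2.
Derive L from L₀ (diff closure).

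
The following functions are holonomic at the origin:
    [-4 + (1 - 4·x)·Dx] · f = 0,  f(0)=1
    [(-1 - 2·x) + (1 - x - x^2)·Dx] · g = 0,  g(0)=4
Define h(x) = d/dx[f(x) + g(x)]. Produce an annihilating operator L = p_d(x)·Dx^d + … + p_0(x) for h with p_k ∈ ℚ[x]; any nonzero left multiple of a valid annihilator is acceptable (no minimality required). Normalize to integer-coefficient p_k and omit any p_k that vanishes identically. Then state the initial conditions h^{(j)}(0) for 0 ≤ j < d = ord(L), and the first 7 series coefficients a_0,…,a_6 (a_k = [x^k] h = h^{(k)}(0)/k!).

f: a_k = 1, 4, 16, 64, 256, 1024, 4096, …
g: a_k = 4, 4, 8, 12, 20, 32, 52, …
Weyl lclm of L_f,L_g ⇒ L₀ (ord ≤ 2).
Differentiate: ansatz ord ≤ ord L₀ ⇒ L.
L = (120 + 192·x + 432·x^2 - 96·x^3 + 96·x^4) + (-39 - 48·x + 210·x^2 + 252·x^3 - 48·x^4 + 96·x^5)·Dx + (2 - x - 42·x^2 + 54·x^3 + 7·x^4 + 16·x^6)·Dx^2  (order 2).
h: a_k = 8, 48, 228, 1104, 5280, 24888, 115276, …
ICs: h(0) = 8, h′(0) = 48.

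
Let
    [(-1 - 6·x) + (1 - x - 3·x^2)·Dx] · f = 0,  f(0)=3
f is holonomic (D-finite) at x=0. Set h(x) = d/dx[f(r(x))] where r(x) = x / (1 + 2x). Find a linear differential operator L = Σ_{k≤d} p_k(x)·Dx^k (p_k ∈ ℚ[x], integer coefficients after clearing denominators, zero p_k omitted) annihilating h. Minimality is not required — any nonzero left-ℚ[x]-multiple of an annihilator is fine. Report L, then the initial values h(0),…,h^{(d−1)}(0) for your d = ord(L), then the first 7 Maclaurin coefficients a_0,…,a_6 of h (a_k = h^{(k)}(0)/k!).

f: a_k = 3, 3, 12, 21, 57, 120, 291, …
Change of var in L_f (x↦r) gives L₀.
Differentiate: ansatz ord ≤ ord L₀ ⇒ L.
L = (4 + 6·x + 30·x^2 + 32·x^3) + (-1 - 13·x - 45·x^2 - 38·x^3 + 16·x^4)·Dx  (order 1).
h: a_k = 3, 12, -45, 204, -840, 3330, -12831, …
ICs: h(0) = 3.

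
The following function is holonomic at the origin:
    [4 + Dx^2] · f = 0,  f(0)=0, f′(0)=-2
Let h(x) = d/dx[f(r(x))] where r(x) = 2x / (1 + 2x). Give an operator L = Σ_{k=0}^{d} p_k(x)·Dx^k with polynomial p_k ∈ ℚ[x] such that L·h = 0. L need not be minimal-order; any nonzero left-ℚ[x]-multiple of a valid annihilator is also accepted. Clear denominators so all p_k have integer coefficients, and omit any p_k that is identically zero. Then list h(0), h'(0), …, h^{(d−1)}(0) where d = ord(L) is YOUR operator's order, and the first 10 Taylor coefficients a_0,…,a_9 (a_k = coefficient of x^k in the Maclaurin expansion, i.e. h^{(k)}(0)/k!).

L = (40 + 96·x + 96·x^2) + (12 + 72·x + 144·x^2 + 96·x^3)·Dx + (1 + 8·x + 24·x^2 + 32·x^3 + 16·x^4)·Dx^2  (order 2).
h: a_k = -4, 16, -16, -128, 2752/3, -3840, 565504/45, -1552384/45, 25222144/315, -9367552/63, …
ICs: h(0) = -4, h′(0) = 16.

f: a_k = 0, -2, 0, 4/3, 0, -4/15, 0, 8/315, 0, -4/2835, …
Substitute x→r, Dx→(1/r')Dx; clear ⇒ L₀.
h₀' ⇒ L via d/dx closure of L₀.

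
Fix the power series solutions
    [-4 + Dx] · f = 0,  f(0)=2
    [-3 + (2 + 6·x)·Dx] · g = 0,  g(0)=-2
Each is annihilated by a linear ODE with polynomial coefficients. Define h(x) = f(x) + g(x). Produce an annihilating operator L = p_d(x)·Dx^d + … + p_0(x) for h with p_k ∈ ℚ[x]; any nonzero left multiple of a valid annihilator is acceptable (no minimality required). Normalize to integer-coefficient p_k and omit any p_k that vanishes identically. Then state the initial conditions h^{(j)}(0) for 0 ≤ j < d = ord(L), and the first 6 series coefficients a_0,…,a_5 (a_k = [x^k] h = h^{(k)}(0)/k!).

f: a_k = 2, 8, 16, 64/3, 64/3, 256/15, …
g: a_k = -2, -3, 9/4, -27/8, 405/64, -1701/128, …
h₀=f+g: left-lcm gives L₀, ord ≤ 2.
L = (132 + 288·x) + (-73 - 384·x - 576·x^2)·Dx + (10 + 78·x + 144·x^2)·Dx^2  (order 2).
h: a_k = 0, 5, 73/4, 431/24, 5311/192, 7253/1920, …
ICs: h(0) = 0, h′(0) = 5.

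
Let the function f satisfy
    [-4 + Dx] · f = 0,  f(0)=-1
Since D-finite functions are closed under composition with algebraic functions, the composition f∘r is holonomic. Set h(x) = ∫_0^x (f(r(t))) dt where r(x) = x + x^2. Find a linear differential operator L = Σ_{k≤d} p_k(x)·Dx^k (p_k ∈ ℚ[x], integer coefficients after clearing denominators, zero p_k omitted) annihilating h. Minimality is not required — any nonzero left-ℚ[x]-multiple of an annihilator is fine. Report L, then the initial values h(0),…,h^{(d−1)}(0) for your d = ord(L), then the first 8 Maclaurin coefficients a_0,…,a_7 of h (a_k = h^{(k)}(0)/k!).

L = (-4 - 8·x)·Dx + Dx^2  (order 2).
h: a_k = 0, -1, -2, -4, -20/3, -152/15, -208/15, -5536/315, …
ICs: h(0) = 0, h′(0) = -1.

f: a_k = -1, -4, -8, -32/3, -32/3, -128/15, -256/45, -1024/315, …
Change of var in L_f (x↦r) gives L₀.
h=∫h₀ ⇒ L = L₀·Dx.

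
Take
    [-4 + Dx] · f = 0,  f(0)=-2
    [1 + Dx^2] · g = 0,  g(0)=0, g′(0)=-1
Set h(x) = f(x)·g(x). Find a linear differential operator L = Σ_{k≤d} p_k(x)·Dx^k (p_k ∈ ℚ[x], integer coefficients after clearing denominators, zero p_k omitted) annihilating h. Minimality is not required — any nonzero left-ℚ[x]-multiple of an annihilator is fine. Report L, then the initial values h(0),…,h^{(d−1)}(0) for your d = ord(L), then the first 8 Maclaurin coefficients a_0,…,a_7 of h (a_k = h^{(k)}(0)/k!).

L = 17 - 8·Dx + Dx^2  (order 2).
h: a_k = 0, 2, 8, 47/3, 20, 1121/60, 611/45, 20047/2520, …
ICs: h(0) = 0, h′(0) = 2.

f: a_k = -2, -8, -16, -64/3, -64/3, -256/15, -512/45, -2048/315, …
g: a_k = 0, -1, 0, 1/6, 0, -1/120, 0, 1/5040, …
L₀ := L_f ⊗_s L_g (sym. prod.), ord ≤ 2.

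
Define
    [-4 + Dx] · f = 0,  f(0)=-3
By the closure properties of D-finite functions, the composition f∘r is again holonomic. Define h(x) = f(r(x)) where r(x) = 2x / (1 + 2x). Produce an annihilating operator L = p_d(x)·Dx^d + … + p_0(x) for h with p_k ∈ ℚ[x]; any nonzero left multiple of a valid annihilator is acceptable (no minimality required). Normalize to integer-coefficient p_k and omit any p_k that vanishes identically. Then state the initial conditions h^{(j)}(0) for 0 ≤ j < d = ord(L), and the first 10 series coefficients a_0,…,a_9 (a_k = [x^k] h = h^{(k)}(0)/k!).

L = -8 + (1 + 4·x + 4·x^2)·Dx  (order 1).
h: a_k = -3, -24, -48, 32, 64, -896/5, 2816/15, 8704/105, -80896/105, 1697792/945, …
ICs: h(0) = -3.

f: a_k = -3, -12, -24, -32, -32, -128/5, -256/15, -1024/105, -512/105, -2048/945, …
f∘r: x↦r, Dx↦Dx/r' in L_f ⇒ L₀.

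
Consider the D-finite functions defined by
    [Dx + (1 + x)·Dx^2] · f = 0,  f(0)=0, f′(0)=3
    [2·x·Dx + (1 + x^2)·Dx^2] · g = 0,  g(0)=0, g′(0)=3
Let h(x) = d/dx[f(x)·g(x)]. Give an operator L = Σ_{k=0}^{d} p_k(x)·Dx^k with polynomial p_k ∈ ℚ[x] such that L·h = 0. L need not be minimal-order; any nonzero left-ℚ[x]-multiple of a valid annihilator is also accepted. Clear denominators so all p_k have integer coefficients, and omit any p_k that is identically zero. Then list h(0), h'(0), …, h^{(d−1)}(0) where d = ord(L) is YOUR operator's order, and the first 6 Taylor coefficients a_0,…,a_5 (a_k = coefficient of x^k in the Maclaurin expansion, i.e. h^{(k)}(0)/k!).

f: a_k = 0, 3, -3/2, 1, -3/4, 3/5, …
g: a_k = 0, 3, 0, -1, 0, 3/5, …
f·g: L₀ = L_f ⊗_s L_g, ord ≤ 2·2.
Differentiate: ansatz ord ≤ ord L₀ ⇒ L.
L = (24 + 44·x + 80·x^2 + 156·x^3 + 120·x^4 + 52·x^5 + 4·x^7) + (18 + 124·x + 308·x^2 + 484·x^3 + 544·x^4 + 372·x^5 + 140·x^6 + 12·x^7 + 14·x^8)·Dx + (12 + 64·x + 192·x^2 + 312·x^3 + 360·x^4 + 312·x^5 + 192·x^6 + 72·x^7 + 12·x^8 + 8·x^9)·Dx^2 + (5 + 18·x + 37·x^2 + 56·x^3 + 66·x^4 + 60·x^5 + 42·x^6 + 24·x^7 + 9·x^8 + 2·x^9 + x^10)·Dx^3  (order 3).
h: a_k = 0, 18, -27/2, 0, -15/4, 78/5, …
ICs: h(0) = 0, h′(0) = 18, h′′(0) = -27.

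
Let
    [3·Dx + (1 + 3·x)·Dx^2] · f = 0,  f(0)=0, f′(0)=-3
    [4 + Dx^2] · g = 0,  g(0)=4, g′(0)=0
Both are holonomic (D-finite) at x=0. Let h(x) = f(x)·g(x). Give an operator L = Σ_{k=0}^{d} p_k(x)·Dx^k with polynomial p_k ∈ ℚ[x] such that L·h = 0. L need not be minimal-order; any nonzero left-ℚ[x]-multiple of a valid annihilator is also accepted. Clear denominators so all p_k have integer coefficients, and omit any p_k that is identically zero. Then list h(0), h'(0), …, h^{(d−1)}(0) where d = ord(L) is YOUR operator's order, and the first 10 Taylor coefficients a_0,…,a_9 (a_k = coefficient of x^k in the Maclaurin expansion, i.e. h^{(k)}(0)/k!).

L = (-1112 - 1248·x + 7344·x^2 + 27648·x^3 + 20736·x^4) + (-48 + 2160·x + 10368·x^2 + 10368·x^3)·Dx + (-250 + 240·x + 4968·x^2 + 13824·x^3 + 10368·x^4)·Dx^2 + (-12 + 540·x + 2592·x^2 + 2592·x^3)·Dx^3 + (7 + 138·x + 783·x^2 + 1728·x^3 + 1296·x^4)·Dx^4  (order 4).
h: a_k = 0, -12, 18, -12, 45, -652/5, 336, -92804/105, 23609/10, -133876/21, …
ICs: h(0) = 0, h′(0) = -12, h′′(0) = 36, h′′′(0) = -72.

f: a_k = 0, -3, 9/2, -9, 81/4, -243/5, 243/2, -2187/7, 6561/8, -2187, …
g: a_k = 4, 0, -8, 0, 8/3, 0, -16/45, 0, 8/315, 0, …
f·g: L₀ = L_f ⊗_s L_g, ord ≤ 2·2.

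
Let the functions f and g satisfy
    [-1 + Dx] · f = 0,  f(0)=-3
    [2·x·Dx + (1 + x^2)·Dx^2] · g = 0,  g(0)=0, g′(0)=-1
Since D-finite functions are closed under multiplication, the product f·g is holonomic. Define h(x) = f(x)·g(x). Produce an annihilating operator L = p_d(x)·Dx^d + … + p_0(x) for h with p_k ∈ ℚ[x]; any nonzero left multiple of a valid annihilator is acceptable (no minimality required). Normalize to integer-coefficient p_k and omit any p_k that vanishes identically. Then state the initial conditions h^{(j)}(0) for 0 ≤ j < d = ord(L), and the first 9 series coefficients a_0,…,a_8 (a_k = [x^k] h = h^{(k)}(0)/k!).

f: a_k = -3, -3, -3/2, -1/2, -1/8, -1/40, -1/240, -1/1680, -1/13440, …
g: a_k = 0, -1, 0, 1/3, 0, -1/5, 0, 1/7, 0, …
f·g: L₀ = L_f ⊗_s L_g, ord ≤ 1·2.
L = (1 - 2·x + x^2) + (-2 + 2·x - 2·x^2)·Dx + (1 + x^2)·Dx^2  (order 2).
h: a_k = 0, 3, 3, 1/2, -1/2, 9/40, 11/24, -93/560, -113/336, …
ICs: h(0) = 0, h′(0) = 3.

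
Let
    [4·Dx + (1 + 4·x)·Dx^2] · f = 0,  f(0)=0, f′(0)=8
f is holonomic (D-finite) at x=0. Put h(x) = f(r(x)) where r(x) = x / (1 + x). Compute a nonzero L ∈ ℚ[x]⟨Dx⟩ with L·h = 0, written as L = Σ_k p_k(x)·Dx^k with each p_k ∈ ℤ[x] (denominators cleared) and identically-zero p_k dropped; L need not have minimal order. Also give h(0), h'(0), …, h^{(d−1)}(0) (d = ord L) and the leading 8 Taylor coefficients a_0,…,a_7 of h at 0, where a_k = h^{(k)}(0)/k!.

f: a_k = 0, 8, -16, 128/3, -128, 2048/5, -4096/3, 32768/7, …
f∘r: x↦r, Dx↦Dx/r' in L_f ⇒ L₀.
L = (6 + 10·x)·Dx + (1 + 6·x + 5·x^2)·Dx^2  (order 2).
h: a_k = 0, 8, -24, 248/3, -312, 6248/5, -5208, 156248/7, …
ICs: h(0) = 0, h′(0) = 8.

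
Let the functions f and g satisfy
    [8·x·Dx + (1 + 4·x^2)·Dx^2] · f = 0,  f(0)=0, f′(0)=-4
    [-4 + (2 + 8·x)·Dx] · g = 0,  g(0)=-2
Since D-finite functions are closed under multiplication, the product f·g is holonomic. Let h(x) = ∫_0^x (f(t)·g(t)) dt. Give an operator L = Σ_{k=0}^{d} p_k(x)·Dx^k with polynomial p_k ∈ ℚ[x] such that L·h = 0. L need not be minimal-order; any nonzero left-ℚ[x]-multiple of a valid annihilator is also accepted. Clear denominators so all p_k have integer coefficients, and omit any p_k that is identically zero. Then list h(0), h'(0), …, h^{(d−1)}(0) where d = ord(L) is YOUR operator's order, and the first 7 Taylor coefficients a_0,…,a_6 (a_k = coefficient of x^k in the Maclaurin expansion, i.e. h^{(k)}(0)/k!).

L = (12 - 16·x - 16·x^2)·Dx + (-4 - 8·x + 48·x^2 + 64·x^3)·Dx^2 + (1 + 8·x + 20·x^2 + 32·x^3 + 64·x^4)·Dx^3  (order 3).
h: a_k = 0, 0, 4, 16/3, -20/3, 32/15, -248/45, …
ICs: h(0) = 0, h′(0) = 0, h′′(0) = 8.

f: a_k = 0, -4, 0, 16/3, 0, -64/5, 0, …
g: a_k = -2, -4, 4, -8, 20, -56, 168, …
Product ⇒ symmetric product L₀, ord ≤ 2.
∫: right-multiply L₀ by Dx.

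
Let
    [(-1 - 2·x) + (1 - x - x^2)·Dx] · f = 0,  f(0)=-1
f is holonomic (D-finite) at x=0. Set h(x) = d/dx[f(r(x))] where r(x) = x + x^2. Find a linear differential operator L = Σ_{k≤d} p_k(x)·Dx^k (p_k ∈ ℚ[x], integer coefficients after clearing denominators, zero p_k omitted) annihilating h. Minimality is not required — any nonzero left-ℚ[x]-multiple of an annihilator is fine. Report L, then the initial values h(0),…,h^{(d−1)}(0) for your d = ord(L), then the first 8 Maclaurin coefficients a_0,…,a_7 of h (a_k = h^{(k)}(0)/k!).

L = (6 + 24·x + 48·x^2 + 68·x^3 + 84·x^4 + 60·x^5 + 20·x^6) + (-1 - 3·x + 12·x^3 + 25·x^4 + 24·x^5 + 14·x^6 + 4·x^7)·Dx  (order 1).
h: a_k = -1, -6, -21, -64, -185, -516, -1393, -3688, …
ICs: h(0) = -1.

f: a_k = -1, -1, -2, -3, -5, -8, -13, -21, …
f∘r: x↦r, Dx↦Dx/r' in L_f ⇒ L₀.
Differentiate: ansatz ord ≤ ord L₀ ⇒ L.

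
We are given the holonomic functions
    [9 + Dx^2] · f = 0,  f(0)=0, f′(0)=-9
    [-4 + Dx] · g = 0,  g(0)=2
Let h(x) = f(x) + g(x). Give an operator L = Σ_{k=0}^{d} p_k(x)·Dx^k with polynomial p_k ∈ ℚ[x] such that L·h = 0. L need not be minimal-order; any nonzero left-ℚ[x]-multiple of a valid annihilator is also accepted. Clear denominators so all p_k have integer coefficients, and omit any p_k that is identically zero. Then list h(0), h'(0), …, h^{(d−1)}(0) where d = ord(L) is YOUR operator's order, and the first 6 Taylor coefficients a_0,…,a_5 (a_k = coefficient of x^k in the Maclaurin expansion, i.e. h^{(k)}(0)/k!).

f: a_k = 0, -9, 0, 27/2, 0, -243/40, …
g: a_k = 2, 8, 16, 64/3, 64/3, 256/15, …
h₀=f+g: left-lcm gives L₀, ord ≤ 3.
L = -36 + 9·Dx - 4·Dx^2 + Dx^3  (order 3).
h: a_k = 2, -1, 16, 209/6, 64/3, 1319/120, …
ICs: h(0) = 2, h′(0) = -1, h′′(0) = 32.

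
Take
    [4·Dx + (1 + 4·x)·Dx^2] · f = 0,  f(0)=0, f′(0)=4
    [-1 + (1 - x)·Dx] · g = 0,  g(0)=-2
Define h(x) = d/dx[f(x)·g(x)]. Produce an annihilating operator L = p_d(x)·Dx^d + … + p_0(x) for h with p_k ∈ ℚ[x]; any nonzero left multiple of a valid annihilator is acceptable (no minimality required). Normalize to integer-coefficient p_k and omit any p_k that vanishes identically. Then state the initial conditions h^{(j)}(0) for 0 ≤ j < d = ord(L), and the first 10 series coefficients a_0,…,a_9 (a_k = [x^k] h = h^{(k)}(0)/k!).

L = 16 + (-5 + 20·x)·Dx + (-1 - 3·x + 4·x^2)·Dx^2  (order 2).
h: a_k = -8, 16, -104, 1120/3, -4744/3, 31472/5, -381368/15, 10711616/105, -14333224/35, 103454128/63, …
ICs: h(0) = -8, h′(0) = 16.

f: a_k = 0, 4, -8, 64/3, -64, 1024/5, -2048/3, 16384/7, -8192, 262144/9, …
g: a_k = -2, -2, -2, -2, -2, -2, -2, -2, -2, -2, …
h₀=f·g: eliminate ⇒ L₀, order ≤ 2·1.
h₀' ⇒ L via d/dx closure of L₀.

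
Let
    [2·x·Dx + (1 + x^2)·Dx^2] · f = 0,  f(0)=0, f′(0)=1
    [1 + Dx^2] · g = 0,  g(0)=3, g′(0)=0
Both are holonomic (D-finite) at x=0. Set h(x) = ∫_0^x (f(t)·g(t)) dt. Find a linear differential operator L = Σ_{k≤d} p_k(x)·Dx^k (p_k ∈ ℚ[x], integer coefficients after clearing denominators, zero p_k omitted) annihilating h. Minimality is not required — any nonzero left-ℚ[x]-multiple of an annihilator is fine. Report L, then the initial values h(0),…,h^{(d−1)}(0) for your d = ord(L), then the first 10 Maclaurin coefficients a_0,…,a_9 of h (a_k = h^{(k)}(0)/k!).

f: a_k = 0, 1, 0, -1/3, 0, 1/5, 0, -1/7, 0, 1/9, …
g: a_k = 3, 0, -3/2, 0, 1/8, 0, -1/240, 0, 1/13440, 0, …
Sym-product of L_f,L_g gives L₀ (≤ ord 4).
h=∫₀ˣh₀: take L = L₀·Dx.
L = (10 + 26·x^2 + 11·x^4 + 4·x^6 + x^8)·Dx + (12·x + 20·x^3 + 12·x^5 + 4·x^7)·Dx^2 + (12 + 32·x^2 + 18·x^4 + 8·x^6 + 2·x^8)·Dx^3 + (12·x + 20·x^3 + 12·x^5 + 4·x^7)·Dx^4 + (2 + 6·x^2 + 7·x^4 + 4·x^6 + x^8)·Dx^5  (order 5).
h: a_k = 0, 0, 3/2, 0, -5/8, 0, 49/240, 0, -1301/13440, 0, …
ICs: h(0) = 0, h′(0) = 0, h′′(0) = 3, h′′′(0) = 0, h′′′′(0) = -15.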